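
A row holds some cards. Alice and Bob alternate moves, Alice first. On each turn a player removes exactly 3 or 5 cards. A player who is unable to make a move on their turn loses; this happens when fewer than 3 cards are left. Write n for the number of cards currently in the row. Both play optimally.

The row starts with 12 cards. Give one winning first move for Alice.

Compute win/loss labels from the base case upward. A position with no move is L. Any other position is W if it can reach an L in one move, else L.
n=0: no move → L
n=1: no move → L
n=2: no move → L
n=3: →0(L), so W
n=4: →1(L), so W
n=5: →2(L), so W
n=6: →1(L), so W
n=7: →2(L), so W
n=8: →5(W), 3(W) — all W, so L
n=9: →6(W), 4(W) — all W, so L
n=10: →7(W), 5(W) — all W, so L
n=11: →8(L), so W
n=12: →9(L), so W
From 12, the L positions reachable in one move are: 9.

Remove 3, leaving 9.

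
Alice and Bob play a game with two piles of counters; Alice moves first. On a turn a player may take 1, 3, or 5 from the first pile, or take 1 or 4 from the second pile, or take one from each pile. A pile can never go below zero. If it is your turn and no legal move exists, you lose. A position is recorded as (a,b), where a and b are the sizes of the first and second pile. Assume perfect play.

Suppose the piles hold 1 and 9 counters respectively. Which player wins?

Bob wins.

Classify positions by backward induction: terminal positions (no move available) are L. From any other position, the mover wins iff some move reaches an L.
No move ever increases a pile, so every position that can arise here has a ≤ 1 and b ≤ 9; it is enough to label the cells with 0 ≤ a ≤ 1 and 0 ≤ b ≤ 9.
Every move lowers a or b (never raises either), so fill the grid row by row in increasing a, and left to right within a row: each cell's successors are then already labelled.
      b=0  b=1  b=2  b=3  b=4  b=5  b=6  b=7  b=8  b=9
a=0:    L    W    L    W    W    L    W    L    W    W
a=1:    W    W    W    W    L    W    W    W    W    L
Cells with no legal move (terminal, hence L): (0,0).
The remaining L cells, each justified by listing all of its moves:
(0,2): the only move is to (0,1)(W), a W ⇒ L
(0,5): moves to (0,4)(W), (0,1)(W); every one is W ⇒ L
(0,7): moves to (0,6)(W), (0,3)(W); every one is W ⇒ L
(1,4): moves to (0,4)(W), (1,3)(W), (1,0)(W), (0,3)(W); every one is W ⇒ L
(1,9): moves to (0,9)(W), (1,8)(W), (1,5)(W), (0,8)(W); every one is W ⇒ L
Every other cell has at least one move into one of the L cells above, so it is W.
The starting position (1,9) is L: whatever Alice does, the opponent receives a W position.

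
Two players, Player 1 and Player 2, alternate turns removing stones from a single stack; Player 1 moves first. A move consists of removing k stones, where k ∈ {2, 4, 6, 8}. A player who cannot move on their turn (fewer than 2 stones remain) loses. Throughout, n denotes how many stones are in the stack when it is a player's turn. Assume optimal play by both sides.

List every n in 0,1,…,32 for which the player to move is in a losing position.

Use the standard recursion: the mover loses at a terminal position; elsewhere, the mover wins exactly when some move hands the opponent an L position.
n=0: no move → L
n=1: no move → L
n=2: W (go to 0, an L position)
n=3: W (go to 1, an L position)
n=4: W (go to 0, an L position)
n=5: W (go to 1, an L position)
n=6: W (go to 0, an L position)
n=7: W (go to 1, an L position)
n=8: W (go to 0, an L position)
n=9: W (go to 1, an L position)
n=10: L (options 8(W), 6(W), 4(W), 2(W) are all W)
n=11: L (options 9(W), 7(W), 5(W), 3(W) are all W)
n=12: W (go to 10, an L position)
n=13: W (go to 11, an L position)
n=14: W (go to 10, an L position)
n=15: W (go to 11, an L position)
n=16: W (go to 10, an L position)
n=17: W (go to 11, an L position)
n=18: W (go to 10, an L position)
n=19: W (go to 11, an L position)
n=20: L (options 18(W), 16(W), 14(W), 12(W) are all W)
n=21: L (options 19(W), 17(W), 15(W), 13(W) are all W)
n=22: W (go to 20, an L position)
n=23: W (go to 21, an L position)
n=24: W (go to 20, an L position)
n=25: W (go to 21, an L position)
n=26: W (go to 20, an L position)
n=27: W (go to 21, an L position)
n=28: W (go to 20, an L position)
n=29: W (go to 21, an L position)
n=30: L (options 28(W), 26(W), 24(W), 22(W) are all W)
n=31: L (options 29(W), 27(W), 25(W), 23(W) are all W)
n=32: W (go to 30, an L position)
The losing starting values of n are exactly the entries labelled L in this table (8 of them).

0, 1, 10, 11, 20, 21, 30, 31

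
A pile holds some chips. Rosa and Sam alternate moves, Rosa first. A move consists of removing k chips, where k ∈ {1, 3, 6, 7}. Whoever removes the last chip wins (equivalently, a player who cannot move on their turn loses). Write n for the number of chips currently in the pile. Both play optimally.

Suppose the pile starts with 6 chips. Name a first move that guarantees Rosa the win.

Remove 6, leaving 0.

Label each position W (a win for the player to move) or L (a loss). A position with no legal move is L; any other position is W exactly when some move reaches an L, and L when every move reaches a W.
n=0: no move → L
n=1: W (go to 0, an L position)
n=2: L (sole option 1(W) is W)
n=3: W (go to 2, an L position)
n=4: L (options 3(W), 1(W) are all W)
n=5: W (go to 4, an L position)
n=6: W (go to 0, an L position)
From 6, the L positions reachable in one move are: 0.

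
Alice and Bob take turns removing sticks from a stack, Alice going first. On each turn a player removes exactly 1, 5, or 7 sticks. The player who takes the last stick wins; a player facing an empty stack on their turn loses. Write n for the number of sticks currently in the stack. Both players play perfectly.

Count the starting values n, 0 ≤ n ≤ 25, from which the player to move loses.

13

Build the W/L table. Terminal = L. A non-terminal position is W if it has a move to some L; otherwise it is L.
n=0: no move → L
n=1: reaches L-position 0 → W
n=2: only reaches 1(W), which is W → L
n=3: reaches L-position 2 → W
n=4: only reaches 3(W), which is W → L
n=5: reaches L-position 4 → W
n=6: only reaches 5(W), 1(W), all W → L
n=7: reaches L-position 6 → W
n=8: only reaches 7(W), 3(W), 1(W), all W → L
n=9: reaches L-position 8 → W
n=10: only reaches 9(W), 5(W), 3(W), all W → L
n=11: reaches L-position 10 → W
n=12: only reaches 11(W), 7(W), 5(W), all W → L
n=13: reaches L-position 12 → W
n=14: only reaches 13(W), 9(W), 7(W), all W → L
n=15: reaches L-position 14 → W
n=16: only reaches 15(W), 11(W), 9(W), all W → L
n=17: reaches L-position 16 → W
n=18: only reaches 17(W), 13(W), 11(W), all W → L
n=19: reaches L-position 18 → W
n=20: only reaches 19(W), 15(W), 13(W), all W → L
n=21: reaches L-position 20 → W
n=22: only reaches 21(W), 17(W), 15(W), all W → L
n=23: reaches L-position 22 → W
n=24: only reaches 23(W), 19(W), 17(W), all W → L
n=25: reaches L-position 24 → W
L entries with 0 ≤ n ≤ 25: n = 0, 2, 4, 6, 8, 10, 12, 14, 16, 18, 20, 22, 24; that makes 13.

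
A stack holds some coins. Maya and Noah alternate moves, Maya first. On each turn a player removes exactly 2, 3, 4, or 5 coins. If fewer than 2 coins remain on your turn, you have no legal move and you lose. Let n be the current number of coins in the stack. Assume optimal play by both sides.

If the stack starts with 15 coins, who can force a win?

Work bottom-up. With no move the player to move loses. Otherwise the position is W if at least one move leads to an L position for the opponent, and L if every move leads to a W.
n=0: no move → L
n=1: no move → L
n=2: W (go to 0, an L position)
n=3: W (go to 1, an L position)
n=4: W (go to 1, an L position)
n=5: W (go to 1, an L position)
n=6: W (go to 1, an L position)
n=7: L (options 5(W), 4(W), 3(W), 2(W) are all W)
n=8: L (options 6(W), 5(W), 4(W), 3(W) are all W)
n=9: W (go to 7, an L position)
n=10: W (go to 8, an L position)
n=11: W (go to 8, an L position)
n=12: W (go to 8, an L position)
n=13: W (go to 8, an L position)
n=14: L (options 12(W), 11(W), 10(W), 9(W) are all W)
n=15: L (options 13(W), 12(W), 11(W), 10(W) are all W)
Every move from 15 reaches a W position, so the mover loses.

Noah wins.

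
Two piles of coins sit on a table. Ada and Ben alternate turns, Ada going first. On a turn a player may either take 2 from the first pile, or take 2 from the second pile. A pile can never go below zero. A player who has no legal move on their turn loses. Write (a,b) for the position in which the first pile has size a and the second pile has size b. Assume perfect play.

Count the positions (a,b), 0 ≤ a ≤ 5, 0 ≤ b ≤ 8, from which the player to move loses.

28

Build the W/L table. Terminal = L. A non-terminal position is W if it has a move to some L; otherwise it is L.
Every move lowers a or b (never raises either), so fill the grid row by row in increasing a, and left to right within a row: each cell's successors are then already labelled.
      b=0  b=1  b=2  b=3  b=4  b=5  b=6  b=7  b=8
a=0:    L    L    W    W    L    L    W    W    L
a=1:    L    L    W    W    L    L    W    W    L
a=2:    W    W    L    L    W    W    L    L    W
a=3:    W    W    L    L    W    W    L    L    W
a=4:    L    L    W    W    L    L    W    W    L
a=5:    L    L    W    W    L    L    W    W    L
Cells with no legal move (terminal, hence L): (0,0), (0,1), (1,0), (1,1).
The remaining L cells, each justified by listing all of its moves:
(0,4): →(0,2)(W) only, which is W, so L
(0,5): →(0,3)(W) only, which is W, so L
(0,8): →(0,6)(W) only, which is W, so L
(1,4): →(1,2)(W) only, which is W, so L
(1,5): →(1,3)(W) only, which is W, so L
(1,8): →(1,6)(W) only, which is W, so L
(2,2): →(0,2)(W), (2,0)(W) — all W, so L
(2,3): →(0,3)(W), (2,1)(W) — all W, so L
(2,6): →(0,6)(W), (2,4)(W) — all W, so L
(2,7): →(0,7)(W), (2,5)(W) — all W, so L
(3,2): →(1,2)(W), (3,0)(W) — all W, so L
(3,3): →(1,3)(W), (3,1)(W) — all W, so L
(3,6): →(1,6)(W), (3,4)(W) — all W, so L
(3,7): →(1,7)(W), (3,5)(W) — all W, so L
(4,0): →(2,0)(W) only, which is W, so L
(4,1): →(2,1)(W) only, which is W, so L
(4,4): →(2,4)(W), (4,2)(W) — all W, so L
(4,5): →(2,5)(W), (4,3)(W) — all W, so L
(4,8): →(2,8)(W), (4,6)(W) — all W, so L
(5,0): →(3,0)(W) only, which is W, so L
(5,1): →(3,1)(W) only, which is W, so L
(5,4): →(3,4)(W), (5,2)(W) — all W, so L
(5,5): →(3,5)(W), (5,3)(W) — all W, so L
(5,8): →(3,8)(W), (5,6)(W) — all W, so L
Every other cell has at least one move into one of the L cells above, so it is W.
L cells per row: a=0: 5, a=1: 5, a=2: 4, a=3: 4, a=4: 5, a=5: 5; total 28.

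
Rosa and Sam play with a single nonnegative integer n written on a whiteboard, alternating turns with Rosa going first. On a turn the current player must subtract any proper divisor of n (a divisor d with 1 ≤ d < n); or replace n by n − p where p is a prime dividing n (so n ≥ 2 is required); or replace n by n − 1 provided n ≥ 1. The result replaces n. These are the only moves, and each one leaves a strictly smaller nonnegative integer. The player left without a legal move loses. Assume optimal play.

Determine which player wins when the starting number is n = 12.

Work bottom-up. With no move the player to move loses. Otherwise the position is W if at least one move leads to an L position for the opponent, and L if every move leads to a W.
n=0: no move → L
n=1: W (go to 0, an L position)
n=2: W (go to 0, an L position)
n=3: W (go to 0, an L position)
n=4: L (options 2(W), 3(W) are all W)
n=5: W (go to 0, an L position)
n=6: W (go to 4, an L position)
n=7: W (go to 0, an L position)
n=8: W (go to 4, an L position)
n=9: L (options 6(W), 8(W) are all W)
n=10: W (go to 9, an L position)
n=11: W (go to 0, an L position)
n=12: W (go to 9, an L position)
From 12 Rosa can move to 9, reaching an L position.

Rosa wins.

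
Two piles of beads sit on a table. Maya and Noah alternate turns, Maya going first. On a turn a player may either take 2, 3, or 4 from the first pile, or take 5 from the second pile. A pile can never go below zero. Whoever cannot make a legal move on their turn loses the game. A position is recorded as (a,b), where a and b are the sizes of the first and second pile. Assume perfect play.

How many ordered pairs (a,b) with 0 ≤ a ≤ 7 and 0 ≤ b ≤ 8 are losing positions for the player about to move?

28

Work bottom-up. With no move the player to move loses. Otherwise the position is W if at least one move leads to an L position for the opponent, and L if every move leads to a W.
Every move lowers a or b (never raises either), so fill the grid row by row in increasing a, and left to right within a row: each cell's successors are then already labelled.
      b=0  b=1  b=2  b=3  b=4  b=5  b=6  b=7  b=8
a=0:    L    L    L    L    L    W    W    W    W
a=1:    L    L    L    L    L    W    W    W    W
a=2:    W    W    W    W    W    L    L    L    L
a=3:    W    W    W    W    W    L    L    L    L
a=4:    W    W    W    W    W    W    W    W    W
a=5:    W    W    W    W    W    W    W    W    W
a=6:    L    L    L    L    L    W    W    W    W
a=7:    L    L    L    L    L    W    W    W    W
Cells with no legal move (terminal, hence L): (0,0), (0,1), (0,2), (0,3), (0,4), (1,0), (1,1), (1,2), (1,3), (1,4).
The remaining L cells, each justified by listing all of its moves:
(2,5): L (options (0,5)(W), (2,0)(W) are all W)
(2,6): L (options (0,6)(W), (2,1)(W) are all W)
(2,7): L (options (0,7)(W), (2,2)(W) are all W)
(2,8): L (options (0,8)(W), (2,3)(W) are all W)
(3,5): L (options (1,5)(W), (0,5)(W), (3,0)(W) are all W)
(3,6): L (options (1,6)(W), (0,6)(W), (3,1)(W) are all W)
(3,7): L (options (1,7)(W), (0,7)(W), (3,2)(W) are all W)
(3,8): L (options (1,8)(W), (0,8)(W), (3,3)(W) are all W)
(6,0): L (options (4,0)(W), (3,0)(W), (2,0)(W) are all W)
(6,1): L (options (4,1)(W), (3,1)(W), (2,1)(W) are all W)
(6,2): L (options (4,2)(W), (3,2)(W), (2,2)(W) are all W)
(6,3): L (options (4,3)(W), (3,3)(W), (2,3)(W) are all W)
(6,4): L (options (4,4)(W), (3,4)(W), (2,4)(W) are all W)
(7,0): L (options (5,0)(W), (4,0)(W), (3,0)(W) are all W)
(7,1): L (options (5,1)(W), (4,1)(W), (3,1)(W) are all W)
(7,2): L (options (5,2)(W), (4,2)(W), (3,2)(W) are all W)
(7,3): L (options (5,3)(W), (4,3)(W), (3,3)(W) are all W)
(7,4): L (options (5,4)(W), (4,4)(W), (3,4)(W) are all W)
Every other cell has at least one move into one of the L cells above, so it is W.
L cells per row: a=0: 5, a=1: 5, a=2: 4, a=3: 4, a=4: 0, a=5: 0, a=6: 5, a=7: 5; total 28.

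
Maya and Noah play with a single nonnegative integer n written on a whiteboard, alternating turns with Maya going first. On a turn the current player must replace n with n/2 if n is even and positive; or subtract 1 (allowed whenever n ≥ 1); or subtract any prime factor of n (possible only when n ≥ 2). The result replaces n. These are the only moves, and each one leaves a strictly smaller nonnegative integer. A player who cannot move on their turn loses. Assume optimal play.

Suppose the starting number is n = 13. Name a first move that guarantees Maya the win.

Move to 0.

Label each position W (a win for the player to move) or L (a loss). A position with no legal move is L; any other position is W exactly when some move reaches an L, and L when every move reaches a W.
n=0: no move → L
n=1: →0(L), so W
n=2: →0(L), so W
n=3: →0(L), so W
n=4: →2(W), 3(W) — all W, so L
n=5: →0(L), so W
n=6: →4(L), so W
n=7: →0(L), so W
n=8: →4(L), so W
n=9: →6(W), 8(W) — all W, so L
n=10: →9(L), so W
n=11: →0(L), so W
n=12: →9(L), so W
n=13: →0(L), so W
From 13, the L positions reachable in one move are: 0.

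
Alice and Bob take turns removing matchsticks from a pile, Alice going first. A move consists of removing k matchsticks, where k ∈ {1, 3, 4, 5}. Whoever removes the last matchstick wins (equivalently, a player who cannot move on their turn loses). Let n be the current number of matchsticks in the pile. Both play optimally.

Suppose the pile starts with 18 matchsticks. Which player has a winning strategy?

Bob wins.

Classify positions by backward induction: terminal positions (no move available) are L. From any other position, the mover wins iff some move reaches an L.
n=0: no move → L
n=1: W (go to 0, an L position)
n=2: L (sole option 1(W) is W)
n=3: W (go to 2, an L position)
n=4: W (go to 0, an L position)
n=5: W (go to 2, an L position)
n=6: W (go to 2, an L position)
n=7: W (go to 2, an L position)
n=8: L (options 7(W), 5(W), 4(W), 3(W) are all W)
n=9: W (go to 8, an L position)
n=10: L (options 9(W), 7(W), 6(W), 5(W) are all W)
n=11: W (go to 10, an L position)
n=12: W (go to 8, an L position)
n=13: W (go to 10, an L position)
n=14: W (go to 10, an L position)
n=15: W (go to 10, an L position)
n=16: L (options 15(W), 13(W), 12(W), 11(W) are all W)
n=17: W (go to 16, an L position)
n=18: L (options 17(W), 15(W), 14(W), 13(W) are all W)
The starting position 18 is L: whatever Alice does, the opponent receives a W position.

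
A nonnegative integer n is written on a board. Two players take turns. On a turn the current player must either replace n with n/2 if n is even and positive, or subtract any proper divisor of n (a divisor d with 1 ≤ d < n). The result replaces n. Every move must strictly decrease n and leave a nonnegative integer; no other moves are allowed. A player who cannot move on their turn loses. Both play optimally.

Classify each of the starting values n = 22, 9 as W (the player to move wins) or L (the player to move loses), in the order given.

22: W, 9: L

Positions with no move are L. A position that does have a move is losing for the player to move precisely when every available move leads to a winning position for the opponent. Fill in the labels:
n=0: no move → L
n=1: no move → L
n=2: →1(L), so W
n=3: →2(W) only, which is W, so L
n=4: →3(L), so W
n=5: →4(W) only, which is W, so L
n=6: →3(L), so W
n=7: →6(W) only, which is W, so L
n=8: →7(L), so W
n=9: →6(W), 8(W) — all W, so L
n=10: →5(L), so W
n=11: →10(W) only, which is W, so L
n=12: →9(L), so W
n=13: →12(W) only, which is W, so L
n=14: →7(L), so W
n=15: →10(W), 12(W), 14(W) — all W, so L
n=16: →15(L), so W
n=17: →16(W) only, which is W, so L
n=18: →9(L), so W
n=19: →18(W) only, which is W, so L
n=20: →15(L), so W
n=21: →14(W), 18(W), 20(W) — all W, so L
n=22: →11(L), so W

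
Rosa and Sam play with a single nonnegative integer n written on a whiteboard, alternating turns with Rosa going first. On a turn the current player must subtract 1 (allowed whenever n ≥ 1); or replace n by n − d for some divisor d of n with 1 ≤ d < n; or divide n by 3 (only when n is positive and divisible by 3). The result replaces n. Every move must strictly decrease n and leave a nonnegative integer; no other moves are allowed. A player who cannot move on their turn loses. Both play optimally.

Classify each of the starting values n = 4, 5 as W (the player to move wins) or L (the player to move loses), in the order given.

Label each position W (a win for the player to move) or L (a loss). A position with no legal move is L; any other position is W exactly when some move reaches an L, and L when every move reaches a W.
n=0: no move → L
n=1: can move to 0, which is L ⇒ W
n=2: the only move is to 1(W), a W ⇒ L
n=3: can move to 2, which is L ⇒ W
n=4: can move to 2, which is L ⇒ W
n=5: the only move is to 4(W), a W ⇒ L

4: W, 5: L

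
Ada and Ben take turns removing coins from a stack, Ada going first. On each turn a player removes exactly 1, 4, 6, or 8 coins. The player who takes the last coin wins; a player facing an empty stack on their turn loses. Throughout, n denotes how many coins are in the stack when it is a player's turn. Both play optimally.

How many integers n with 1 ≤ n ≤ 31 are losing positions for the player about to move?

Use the standard recursion: the mover loses at a terminal position; elsewhere, the mover wins exactly when some move hands the opponent an L position.
n=0: no move → L
n=1: reaches L-position 0 → W
n=2: only reaches 1(W), which is W → L
n=3: reaches L-position 2 → W
n=4: reaches L-position 0 → W
n=5: only reaches 4(W), 1(W), all W → L
n=6: reaches L-position 5 → W
n=7: only reaches 6(W), 3(W), 1(W), all W → L
n=8: reaches L-position 7 → W
n=9: reaches L-position 5 → W
n=10: reaches L-position 2 → W
n=11: reaches L-position 7 → W
n=12: only reaches 11(W), 8(W), 6(W), 4(W), all W → L
n=13: reaches L-position 12 → W
n=14: only reaches 13(W), 10(W), 8(W), 6(W), all W → L
n=15: reaches L-position 14 → W
n=16: reaches L-position 12 → W
n=17: only reaches 16(W), 13(W), 11(W), 9(W), all W → L
n=18: reaches L-position 17 → W
n=19: only reaches 18(W), 15(W), 13(W), 11(W), all W → L
n=20: reaches L-position 19 → W
n=21: reaches L-position 17 → W
n=22: reaches L-position 14 → W
n=23: reaches L-position 19 → W
n=24: only reaches 23(W), 20(W), 18(W), 16(W), all W → L
n=25: reaches L-position 24 → W
n=26: only reaches 25(W), 22(W), 20(W), 18(W), all W → L
n=27: reaches L-position 26 → W
n=28: reaches L-position 24 → W
n=29: only reaches 28(W), 25(W), 23(W), 21(W), all W → L
n=30: reaches L-position 29 → W
n=31: only reaches 30(W), 27(W), 25(W), 23(W), all W → L
L entries with 1 ≤ n ≤ 31 (n=0 is outside the asked range and is not counted): n = 2, 5, 7, 12, 14, 17, 19, 24, 26, 29, 31; that makes 11.

11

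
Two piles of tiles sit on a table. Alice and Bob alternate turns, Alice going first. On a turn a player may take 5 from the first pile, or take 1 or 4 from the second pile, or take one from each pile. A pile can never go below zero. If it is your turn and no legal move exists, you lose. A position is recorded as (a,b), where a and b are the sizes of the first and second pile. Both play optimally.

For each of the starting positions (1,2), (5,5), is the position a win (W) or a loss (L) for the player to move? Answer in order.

Work bottom-up. With no move the player to move loses. Otherwise the position is W if at least one move leads to an L position for the opponent, and L if every move leads to a W.
No move ever increases a pile, so every position that can arise here has a ≤ 5 and b ≤ 5; it is enough to label the cells with 0 ≤ a ≤ 5 and 0 ≤ b ≤ 5.
Every move lowers a or b (never raises either), so fill the grid row by row in increasing a, and left to right within a row: each cell's successors are then already labelled.
      b=0  b=1  b=2  b=3  b=4  b=5
a=0:    L    W    L    W    W    L
a=1:    L    W    L    W    W    L
a=2:    L    W    L    W    W    L
a=3:    L    W    L    W    W    L
a=4:    L    W    L    W    W    L
a=5:    W    W    W    W    L    W
Cells with no legal move (terminal, hence L): (0,0), (1,0), (2,0), (3,0), (4,0).
The remaining L cells, each justified by listing all of its moves:
(0,2): only reaches (0,1)(W), which is W → L
(0,5): only reaches (0,4)(W), (0,1)(W), all W → L
(1,2): only reaches (1,1)(W), (0,1)(W), all W → L
(1,5): only reaches (1,4)(W), (1,1)(W), (0,4)(W), all W → L
(2,2): only reaches (2,1)(W), (1,1)(W), all W → L
(2,5): only reaches (2,4)(W), (2,1)(W), (1,4)(W), all W → L
(3,2): only reaches (3,1)(W), (2,1)(W), all W → L
(3,5): only reaches (3,4)(W), (3,1)(W), (2,4)(W), all W → L
(4,2): only reaches (4,1)(W), (3,1)(W), all W → L
(4,5): only reaches (4,4)(W), (4,1)(W), (3,4)(W), all W → L
(5,4): only reaches (0,4)(W), (5,3)(W), (5,0)(W), (4,3)(W), all W → L
Every other cell has at least one move into one of the L cells above, so it is W.
(1,2): one of the L cells justified above, so L
(5,5): the move to (0,5) reaches an L cell, so W

(1,2): L, (5,5): W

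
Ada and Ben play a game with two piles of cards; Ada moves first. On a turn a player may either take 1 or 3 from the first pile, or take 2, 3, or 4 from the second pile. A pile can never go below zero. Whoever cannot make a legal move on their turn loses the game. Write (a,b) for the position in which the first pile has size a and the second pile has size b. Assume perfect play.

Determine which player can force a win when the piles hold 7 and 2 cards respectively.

Ben wins.

Classify positions by backward induction: terminal positions (no move available) are L. From any other position, the mover wins iff some move reaches an L.
No move ever increases a pile, so every position that can arise here has a ≤ 7 and b ≤ 2; it is enough to label the cells with 0 ≤ a ≤ 7 and 0 ≤ b ≤ 2.
Every move lowers a or b (never raises either), so fill the grid row by row in increasing a, and left to right within a row: each cell's successors are then already labelled.
      b=0  b=1  b=2
a=0:    L    L    W
a=1:    W    W    L
a=2:    L    L    W
a=3:    W    W    L
a=4:    L    L    W
a=5:    W    W    L
a=6:    L    L    W
a=7:    W    W    L
Cells with no legal move (terminal, hence L): (0,0), (0,1).
The remaining L cells, each justified by listing all of its moves:
(1,2): →(0,2)(W), (1,0)(W) — all W, so L
(2,0): →(1,0)(W) only, which is W, so L
(2,1): →(1,1)(W) only, which is W, so L
(3,2): →(2,2)(W), (0,2)(W), (3,0)(W) — all W, so L
(4,0): →(3,0)(W), (1,0)(W) — all W, so L
(4,1): →(3,1)(W), (1,1)(W) — all W, so L
(5,2): →(4,2)(W), (2,2)(W), (5,0)(W) — all W, so L
(6,0): →(5,0)(W), (3,0)(W) — all W, so L
(6,1): →(5,1)(W), (3,1)(W) — all W, so L
(7,2): →(6,2)(W), (4,2)(W), (7,0)(W) — all W, so L
Every other cell has at least one move into one of the L cells above, so it is W.
The starting position (7,2) is L: whatever Ada does, the opponent receives a W position.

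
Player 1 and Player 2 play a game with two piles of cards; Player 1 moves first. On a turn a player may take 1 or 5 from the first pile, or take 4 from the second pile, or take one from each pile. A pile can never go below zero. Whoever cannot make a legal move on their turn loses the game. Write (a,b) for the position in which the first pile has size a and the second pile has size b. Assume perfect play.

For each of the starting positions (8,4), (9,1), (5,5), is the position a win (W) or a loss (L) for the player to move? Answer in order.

(8,4): W, (9,1): W, (5,5): L

Use the standard recursion: the mover loses at a terminal position; elsewhere, the mover wins exactly when some move hands the opponent an L position.
No move ever increases a pile, so every position that can arise here has a ≤ 9 and b ≤ 5; it is enough to label the cells with 0 ≤ a ≤ 9 and 0 ≤ b ≤ 5.
Every move lowers a or b (never raises either), so fill the grid row by row in increasing a, and left to right within a row: each cell's successors are then already labelled.
      b=0  b=1  b=2  b=3  b=4  b=5
a=0:    L    L    L    L    W    W
a=1:    W    W    W    W    W    L
a=2:    L    L    L    L    W    W
a=3:    W    W    W    W    W    L
a=4:    L    L    L    L    W    W
a=5:    W    W    W    W    W    L
a=6:    L    L    L    L    W    W
a=7:    W    W    W    W    W    L
a=8:    L    L    L    L    W    W
a=9:    W    W    W    W    W    L
Cells with no legal move (terminal, hence L): (0,0), (0,1), (0,2), (0,3).
The remaining L cells, each justified by listing all of its moves:
(1,5): L (options (0,5)(W), (1,1)(W), (0,4)(W) are all W)
(2,0): L (sole option (1,0)(W) is W)
(2,1): L (options (1,1)(W), (1,0)(W) are all W)
(2,2): L (options (1,2)(W), (1,1)(W) are all W)
(2,3): L (options (1,3)(W), (1,2)(W) are all W)
(3,5): L (options (2,5)(W), (3,1)(W), (2,4)(W) are all W)
(4,0): L (sole option (3,0)(W) is W)
(4,1): L (options (3,1)(W), (3,0)(W) are all W)
(4,2): L (options (3,2)(W), (3,1)(W) are all W)
(4,3): L (options (3,3)(W), (3,2)(W) are all W)
(5,5): L (options (4,5)(W), (0,5)(W), (5,1)(W), (4,4)(W) are all W)
(6,0): L (options (5,0)(W), (1,0)(W) are all W)
(6,1): L (options (5,1)(W), (1,1)(W), (5,0)(W) are all W)
(6,2): L (options (5,2)(W), (1,2)(W), (5,1)(W) are all W)
(6,3): L (options (5,3)(W), (1,3)(W), (5,2)(W) are all W)
(7,5): L (options (6,5)(W), (2,5)(W), (7,1)(W), (6,4)(W) are all W)
(8,0): L (options (7,0)(W), (3,0)(W) are all W)
(8,1): L (options (7,1)(W), (3,1)(W), (7,0)(W) are all W)
(8,2): L (options (7,2)(W), (3,2)(W), (7,1)(W) are all W)
(8,3): L (options (7,3)(W), (3,3)(W), (7,2)(W) are all W)
(9,5): L (options (8,5)(W), (4,5)(W), (9,1)(W), (8,4)(W) are all W)
Every other cell has at least one move into one of the L cells above, so it is W.
(8,4): the move to (8,0) reaches an L cell, so W
(9,1): the move to (8,1) reaches an L cell, so W
(5,5): one of the L cells justified above, so L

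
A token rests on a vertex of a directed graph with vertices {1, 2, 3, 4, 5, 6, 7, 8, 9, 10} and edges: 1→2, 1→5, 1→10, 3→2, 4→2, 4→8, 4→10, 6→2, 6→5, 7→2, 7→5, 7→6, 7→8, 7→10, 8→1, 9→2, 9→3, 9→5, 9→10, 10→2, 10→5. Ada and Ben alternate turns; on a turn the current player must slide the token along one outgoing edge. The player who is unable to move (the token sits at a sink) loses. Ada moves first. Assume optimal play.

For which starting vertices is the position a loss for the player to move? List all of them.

2, 5, 8

Compute win/loss labels from the base case upward. A position with no move is L. Any other position is W if it can reach an L in one move, else L.
Every edge goes from a vertex to one that appears earlier in the order 2, 5, 10, 1, 8, 3, 6, 7, 9, 4, so processing vertices in that order labels each vertex after all of its successors.
2: no outgoing edge → L
5: no outgoing edge → L
10: can move to 5, which is L ⇒ W
1: can move to 5, which is L ⇒ W
8: the only move is to 1(W), a W ⇒ L
3: can move to 2, which is L ⇒ W
6: can move to 5, which is L ⇒ W
7: can move to 8, which is L ⇒ W
9: can move to 5, which is L ⇒ W
4: can move to 8, which is L ⇒ W
The losing starting vertices are exactly the entries labelled L in this table (3 of them).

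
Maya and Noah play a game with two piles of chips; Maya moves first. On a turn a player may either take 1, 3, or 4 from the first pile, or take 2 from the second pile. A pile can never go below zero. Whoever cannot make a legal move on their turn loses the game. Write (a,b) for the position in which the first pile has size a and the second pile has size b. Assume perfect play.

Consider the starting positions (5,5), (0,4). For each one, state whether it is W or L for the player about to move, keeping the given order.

Label each position W (a win for the player to move) or L (a loss). A position with no legal move is L; any other position is W exactly when some move reaches an L, and L when every move reaches a W.
No move ever increases a pile, so every position that can arise here has a ≤ 5 and b ≤ 5; it is enough to label the cells with 0 ≤ a ≤ 5 and 0 ≤ b ≤ 5.
Every move lowers a or b (never raises either), so fill the grid row by row in increasing a, and left to right within a row: each cell's successors are then already labelled.
      b=0  b=1  b=2  b=3  b=4  b=5
a=0:    L    L    W    W    L    L
a=1:    W    W    L    L    W    W
a=2:    L    L    W    W    L    L
a=3:    W    W    L    L    W    W
a=4:    W    W    W    W    W    W
a=5:    W    W    W    W    W    W
Cells with no legal move (terminal, hence L): (0,0), (0,1).
The remaining L cells, each justified by listing all of its moves:
(0,4): →(0,2)(W) only, which is W, so L
(0,5): →(0,3)(W) only, which is W, so L
(1,2): →(0,2)(W), (1,0)(W) — all W, so L
(1,3): →(0,3)(W), (1,1)(W) — all W, so L
(2,0): →(1,0)(W) only, which is W, so L
(2,1): →(1,1)(W) only, which is W, so L
(2,4): →(1,4)(W), (2,2)(W) — all W, so L
(2,5): →(1,5)(W), (2,3)(W) — all W, so L
(3,2): →(2,2)(W), (0,2)(W), (3,0)(W) — all W, so L
(3,3): →(2,3)(W), (0,3)(W), (3,1)(W) — all W, so L
Every other cell has at least one move into one of the L cells above, so it is W.
(5,5): the move to (2,5) reaches an L cell, so W
(0,4): one of the L cells justified above, so L

(5,5): W, (0,4): L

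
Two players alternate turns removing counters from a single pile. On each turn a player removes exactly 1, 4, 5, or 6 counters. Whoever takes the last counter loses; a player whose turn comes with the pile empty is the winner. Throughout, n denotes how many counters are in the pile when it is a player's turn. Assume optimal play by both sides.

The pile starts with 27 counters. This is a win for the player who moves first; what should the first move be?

Remove 6, leaving 21.

Classify positions by backward induction: terminal positions (no move available) are W. From any other position, the mover wins iff some move reaches an L.
n=0: no move; the opponent has just taken the last counter and therefore loses → W
n=1: only reaches 0(W), which is W → L
n=2: reaches L-position 1 → W
n=3: only reaches 2(W), which is W → L
n=4: reaches L-position 3 → W
n=5: reaches L-position 1 → W
n=6: reaches L-position 1 → W
n=7: reaches L-position 3 → W
n=8: reaches L-position 3 → W
n=9: reaches L-position 3 → W
n=10: only reaches 9(W), 6(W), 5(W), 4(W), all W → L
n=11: reaches L-position 10 → W
n=12: only reaches 11(W), 8(W), 7(W), 6(W), all W → L
n=13: reaches L-position 12 → W
n=14: reaches L-position 10 → W
n=15: reaches L-position 10 → W
n=16: reaches L-position 12 → W
n=17: reaches L-position 12 → W
n=18: reaches L-position 12 → W
n=19: only reaches 18(W), 15(W), 14(W), 13(W), all W → L
n=20: reaches L-position 19 → W
n=21: only reaches 20(W), 17(W), 16(W), 15(W), all W → L
n=22: reaches L-position 21 → W
n=23: reaches L-position 19 → W
n=24: reaches L-position 19 → W
n=25: reaches L-position 21 → W
n=26: reaches L-position 21 → W
n=27: reaches L-position 21 → W
From 27, the L positions reachable in one move are: 21.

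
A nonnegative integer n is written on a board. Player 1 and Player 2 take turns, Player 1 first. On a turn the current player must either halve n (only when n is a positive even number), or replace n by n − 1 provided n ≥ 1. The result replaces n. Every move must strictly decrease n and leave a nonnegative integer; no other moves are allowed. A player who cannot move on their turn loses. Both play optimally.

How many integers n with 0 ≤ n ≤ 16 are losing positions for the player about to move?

Positions with no move are L. A position that does have a move is losing for the player to move precisely when every available move leads to a winning position for the opponent. Fill in the labels:
n=0: no move → L
n=1: reaches L-position 0 → W
n=2: only reaches 1(W), which is W → L
n=3: reaches L-position 2 → W
n=4: reaches L-position 2 → W
n=5: only reaches 4(W), which is W → L
n=6: reaches L-position 5 → W
n=7: only reaches 6(W), which is W → L
n=8: reaches L-position 7 → W
n=9: only reaches 8(W), which is W → L
n=10: reaches L-position 5 → W
n=11: only reaches 10(W), which is W → L
n=12: reaches L-position 11 → W
n=13: only reaches 12(W), which is W → L
n=14: reaches L-position 7 → W
n=15: only reaches 14(W), which is W → L
n=16: reaches L-position 15 → W
L entries with 0 ≤ n ≤ 16: n = 0, 2, 5, 7, 9, 11, 13, 15; that makes 8.

8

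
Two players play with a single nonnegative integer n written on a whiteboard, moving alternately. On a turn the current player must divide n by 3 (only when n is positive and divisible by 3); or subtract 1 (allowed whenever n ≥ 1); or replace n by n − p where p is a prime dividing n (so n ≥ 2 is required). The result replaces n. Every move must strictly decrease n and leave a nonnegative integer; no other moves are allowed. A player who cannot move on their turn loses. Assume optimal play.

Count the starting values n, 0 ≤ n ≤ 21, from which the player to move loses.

5

Use the standard recursion: the mover loses at a terminal position; elsewhere, the mover wins exactly when some move hands the opponent an L position.
n=0: no move → L
n=1: →0(L), so W
n=2: →0(L), so W
n=3: →0(L), so W
n=4: →2(W), 3(W) — all W, so L
n=5: →0(L), so W
n=6: →4(L), so W
n=7: →0(L), so W
n=8: →6(W), 7(W) — all W, so L
n=9: →8(L), so W
n=10: →8(L), so W
n=11: →0(L), so W
n=12: →4(L), so W
n=13: →0(L), so W
n=14: →7(W), 12(W), 13(W) — all W, so L
n=15: →14(L), so W
n=16: →14(L), so W
n=17: →0(L), so W
n=18: →6(W), 15(W), 16(W), 17(W) — all W, so L
n=19: →0(L), so W
n=20: →18(L), so W
n=21: →14(L), so W
L entries with 0 ≤ n ≤ 21: n = 0, 4, 8, 14, 18; that makes 5.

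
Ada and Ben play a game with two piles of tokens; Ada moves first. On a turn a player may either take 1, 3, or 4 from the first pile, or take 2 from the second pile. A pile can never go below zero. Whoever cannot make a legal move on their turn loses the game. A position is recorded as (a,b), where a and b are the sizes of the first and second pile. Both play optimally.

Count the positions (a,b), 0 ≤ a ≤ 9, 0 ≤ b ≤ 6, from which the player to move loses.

Compute win/loss labels from the base case upward. A position with no move is L. Any other position is W if it can reach an L in one move, else L.
Every move lowers a or b (never raises either), so fill the grid row by row in increasing a, and left to right within a row: each cell's successors are then already labelled.
      b=0  b=1  b=2  b=3  b=4  b=5  b=6
a=0:    L    L    W    W    L    L    W
a=1:    W    W    L    L    W    W    L
a=2:    L    L    W    W    L    L    W
a=3:    W    W    L    L    W    W    L
a=4:    W    W    W    W    W    W    W
a=5:    W    W    W    W    W    W    W
a=6:    W    W    W    W    W    W    W
a=7:    L    L    W    W    L    L    W
a=8:    W    W    L    L    W    W    L
a=9:    L    L    W    W    L    L    W
Cells with no legal move (terminal, hence L): (0,0), (0,1).
The remaining L cells, each justified by listing all of its moves:
(0,4): only reaches (0,2)(W), which is W → L
(0,5): only reaches (0,3)(W), which is W → L
(1,2): only reaches (0,2)(W), (1,0)(W), all W → L
(1,3): only reaches (0,3)(W), (1,1)(W), all W → L
(1,6): only reaches (0,6)(W), (1,4)(W), all W → L
(2,0): only reaches (1,0)(W), which is W → L
(2,1): only reaches (1,1)(W), which is W → L
(2,4): only reaches (1,4)(W), (2,2)(W), all W → L
(2,5): only reaches (1,5)(W), (2,3)(W), all W → L
(3,2): only reaches (2,2)(W), (0,2)(W), (3,0)(W), all W → L
(3,3): only reaches (2,3)(W), (0,3)(W), (3,1)(W), all W → L
(3,6): only reaches (2,6)(W), (0,6)(W), (3,4)(W), all W → L
(7,0): only reaches (6,0)(W), (4,0)(W), (3,0)(W), all W → L
(7,1): only reaches (6,1)(W), (4,1)(W), (3,1)(W), all W → L
(7,4): only reaches (6,4)(W), (4,4)(W), (3,4)(W), (7,2)(W), all W → L
(7,5): only reaches (6,5)(W), (4,5)(W), (3,5)(W), (7,3)(W), all W → L
(8,2): only reaches (7,2)(W), (5,2)(W), (4,2)(W), (8,0)(W), all W → L
(8,3): only reaches (7,3)(W), (5,3)(W), (4,3)(W), (8,1)(W), all W → L
(8,6): only reaches (7,6)(W), (5,6)(W), (4,6)(W), (8,4)(W), all W → L
(9,0): only reaches (8,0)(W), (6,0)(W), (5,0)(W), all W → L
(9,1): only reaches (8,1)(W), (6,1)(W), (5,1)(W), all W → L
(9,4): only reaches (8,4)(W), (6,4)(W), (5,4)(W), (9,2)(W), all W → L
(9,5): only reaches (8,5)(W), (6,5)(W), (5,5)(W), (9,3)(W), all W → L
Every other cell has at least one move into one of the L cells above, so it is W.
L cells per row: a=0: 4, a=1: 3, a=2: 4, a=3: 3, a=4: 0, a=5: 0, a=6: 0, a=7: 4, a=8: 3, a=9: 4; total 25.

25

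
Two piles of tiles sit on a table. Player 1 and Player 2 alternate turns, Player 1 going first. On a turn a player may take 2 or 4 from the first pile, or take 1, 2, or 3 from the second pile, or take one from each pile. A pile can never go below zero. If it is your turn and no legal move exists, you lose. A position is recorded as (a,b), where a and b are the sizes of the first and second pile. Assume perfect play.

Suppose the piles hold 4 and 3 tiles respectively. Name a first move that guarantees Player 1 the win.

Classify positions by backward induction: terminal positions (no move available) are L. From any other position, the mover wins iff some move reaches an L.
No move ever increases a pile, so every position that can arise here has a ≤ 4 and b ≤ 3; it is enough to label the cells with 0 ≤ a ≤ 4 and 0 ≤ b ≤ 3.
Every move lowers a or b (never raises either), so fill the grid row by row in increasing a, and left to right within a row: each cell's successors are then already labelled.
      b=0  b=1  b=2  b=3
a=0:    L    W    W    W
a=1:    L    W    W    W
a=2:    W    W    L    W
a=3:    W    L    W    W
a=4:    W    L    W    W
Cells with no legal move (terminal, hence L): (0,0), (1,0).
The remaining L cells, each justified by listing all of its moves:
(2,2): moves to (0,2)(W), (2,1)(W), (2,0)(W), (1,1)(W); every one is W ⇒ L
(3,1): moves to (1,1)(W), (3,0)(W), (2,0)(W); every one is W ⇒ L
(4,1): moves to (2,1)(W), (0,1)(W), (4,0)(W), (3,0)(W); every one is W ⇒ L
Every other cell has at least one move into one of the L cells above, so it is W.
From (4,3), the L positions reachable in one move are: (4,1).

Move to (4,1).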